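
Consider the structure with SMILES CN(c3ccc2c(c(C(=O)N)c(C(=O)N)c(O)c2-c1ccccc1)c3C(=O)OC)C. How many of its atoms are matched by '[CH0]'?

3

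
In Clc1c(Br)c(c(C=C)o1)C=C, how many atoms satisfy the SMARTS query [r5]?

The query [r5] means: r5 matches atoms in a five-membered ring.
Check the 11 heavy atoms by environment: 1× o (aromatic, in 5-ring) → match; 4× c (aromatic, in 5-ring) → match; 1× Br (acyclic) → no; 1× Cl (acyclic) → no; 4× C (acyclic) → no.
Summing the matching environments: 1 + 4 = 5 matching atoms.

5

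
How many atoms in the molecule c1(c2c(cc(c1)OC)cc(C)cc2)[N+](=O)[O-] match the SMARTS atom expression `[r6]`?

10

The query [r6] means: r6 matches atoms in a six-membered ring.
Check the 16 heavy atoms by environment: 10× c (aromatic, in 6-ring) → match; 2× C (acyclic) → no; 1× N (charge +1, acyclic) → no; 1× O (charge -1, acyclic) → no; 2× O (acyclic) → no.
That gives 10 matching atoms.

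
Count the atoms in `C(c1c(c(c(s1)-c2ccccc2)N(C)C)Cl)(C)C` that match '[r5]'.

The query [r5] means: r5 matches atoms in a five-membered ring.
Check the 18 heavy atoms by environment: 1× s (aromatic, in 5-ring) → match; 4× c (aromatic, in 5-ring) → match; 1× N (acyclic) → no; 5× C (acyclic) → no; 1× Cl (acyclic) → no; 6× c (aromatic, in 6-ring) → no.
Summing the matching environments: 1 + 4 = 5 matching atoms.

5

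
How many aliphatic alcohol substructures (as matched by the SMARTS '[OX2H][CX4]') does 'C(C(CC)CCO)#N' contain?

1

[OX2H][CX4] is the SMARTS for an aliphatic alcohol: a hydroxyl oxygen bound to an sp3 (X4) carbon.
Exactly one fragment in the molecule meets all constraints, giving 1 match.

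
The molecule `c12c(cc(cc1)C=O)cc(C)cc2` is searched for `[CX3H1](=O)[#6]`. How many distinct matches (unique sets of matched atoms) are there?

[CX3H1](=O)[#6] is the SMARTS for an aldehyde: an sp2 carbon with one H, double-bonded to O and single-bonded to carbon.
Exactly one fragment in the molecule meets all constraints, giving 1 match.

1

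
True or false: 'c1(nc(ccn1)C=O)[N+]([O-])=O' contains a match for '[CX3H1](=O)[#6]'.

True

The pattern [CX3H1](=O)[#6] describes an sp2 carbon with one H, double-bonded to O and single-bonded to carbon — an aldehyde.
The molecule carries an aldehyde (-CHO), whose atoms satisfy every constraint of the query, so the pattern matches.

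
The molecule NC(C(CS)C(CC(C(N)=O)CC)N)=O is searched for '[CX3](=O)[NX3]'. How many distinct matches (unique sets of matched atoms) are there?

[CX3](=O)[NX3] is the SMARTS for an amide: a carbonyl carbon bonded to a trivalent nitrogen.
The molecule carries 2 separate instances of a primary amide (-C(=O)NH2) meeting every constraint; each maps to a distinct set of atoms, giving 2 matches.

2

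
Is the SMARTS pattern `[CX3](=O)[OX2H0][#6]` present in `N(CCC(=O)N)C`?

The pattern [CX3](=O)[OX2H0][#6] describes a carbonyl carbon bonded to an oxygen that is itself bonded to carbon (no H on that O) — an ester.
The closest candidate here is a primary amide (-C(=O)NH2), but the carbonyl is bonded to N, not to an O-C linkage. No other fragment satisfies the full query, so there is no match.

No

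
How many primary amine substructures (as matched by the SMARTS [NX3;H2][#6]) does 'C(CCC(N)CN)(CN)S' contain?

3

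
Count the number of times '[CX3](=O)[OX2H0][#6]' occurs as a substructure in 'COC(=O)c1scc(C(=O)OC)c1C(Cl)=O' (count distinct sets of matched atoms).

2

[CX3](=O)[OX2H0][#6] is the SMARTS for an ester: a carbonyl carbon bonded to an oxygen that is itself bonded to carbon (no H on that O).
The molecule carries 2 separate instances of a methyl-ester group (-C(=O)OCH3) meeting every constraint; each maps to a distinct set of atoms, giving 2 matches.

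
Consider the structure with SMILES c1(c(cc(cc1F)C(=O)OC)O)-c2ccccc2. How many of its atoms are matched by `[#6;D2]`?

Check the 18 heavy atoms by environment: 5× c (aromatic, D3) → no; 7× c (aromatic, D2) → match; 1× C (D3) → no; 2× O (D1) → no; 1× O (D2) → no; 1× C (D1) → no; 1× F (D1) → no.
That gives 7 matching atoms.

7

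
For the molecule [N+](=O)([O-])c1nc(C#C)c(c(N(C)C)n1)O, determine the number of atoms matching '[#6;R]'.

4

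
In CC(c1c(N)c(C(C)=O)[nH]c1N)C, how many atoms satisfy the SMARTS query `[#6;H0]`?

5

Check the 13 heavy atoms by environment: 1× n (aromatic, H1) → no; 4× c (aromatic, H0) → match; 1× C (H1) → no; 3× C (H3) → no; 2× N (H2) → no; 1× C (H0) → match; 1× O (H0) → no.
Summing the matching environments: 4 + 1 = 5 matching atoms.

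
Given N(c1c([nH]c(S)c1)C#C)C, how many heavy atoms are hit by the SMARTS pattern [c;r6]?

0

The query [c;r6] means: aromatic carbon that belongs to a six-membered ring.
Check the 10 heavy atoms by environment: 1× n (aromatic, in 5-ring) → no; 4× c (aromatic, in 5-ring) → no; 3× C (acyclic) → no; 1× N (acyclic) → no; 1× S (acyclic) → no.
No environment satisfies the query, so 0 matching atoms.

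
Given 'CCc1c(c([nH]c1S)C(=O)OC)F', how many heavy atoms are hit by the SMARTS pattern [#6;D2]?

1

The query [#6;D2] means: any carbon bonded to exactly two heavy atoms.
Check the 13 heavy atoms by environment: 1× n (aromatic, D2) → no; 4× c (aromatic, D3) → no; 1× F (D1) → no; 1× S (D1) → no; 1× C (D2) → match; 2× C (D1) → no; 1× C (D3) → no; 1× O (D1) → no; 1× O (D2) → no.
That gives 1 matching atom.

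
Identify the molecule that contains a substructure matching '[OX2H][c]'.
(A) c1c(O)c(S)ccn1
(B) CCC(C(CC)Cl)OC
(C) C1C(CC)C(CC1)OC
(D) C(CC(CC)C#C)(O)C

A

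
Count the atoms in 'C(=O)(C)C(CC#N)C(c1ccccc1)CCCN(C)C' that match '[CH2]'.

4

The query [CH2] means: aliphatic carbon with exactly two hydrogens.
Check the 20 heavy atoms by environment: 4× C (H2) → match; 2× C (H1) → no; 2× C (H0) → no; 1× O (H0) → no; 3× C (H3) → no; 1× c (aromatic, H0) → no; 5× c (aromatic, H1) → no; 2× N (H0) → no.
That gives 4 matching atoms.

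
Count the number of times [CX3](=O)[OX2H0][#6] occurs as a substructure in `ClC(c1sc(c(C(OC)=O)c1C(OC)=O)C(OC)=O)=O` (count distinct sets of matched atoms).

3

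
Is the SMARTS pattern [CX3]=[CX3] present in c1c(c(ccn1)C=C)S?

The pattern [CX3]=[CX3] describes a non-aromatic C=C double bond between two sp2 carbons — an alkene.
The molecule carries a vinyl group (-CH=CH2), whose atoms satisfy every constraint of the query, so the pattern matches.

Yes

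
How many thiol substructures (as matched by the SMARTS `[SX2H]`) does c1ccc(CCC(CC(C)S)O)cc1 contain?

1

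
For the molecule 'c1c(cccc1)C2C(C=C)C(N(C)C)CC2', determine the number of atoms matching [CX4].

7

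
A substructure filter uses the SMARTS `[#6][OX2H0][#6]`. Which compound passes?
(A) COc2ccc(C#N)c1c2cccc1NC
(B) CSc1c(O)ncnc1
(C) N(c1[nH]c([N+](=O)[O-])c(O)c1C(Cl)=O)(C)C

[#6][OX2H0][#6] describes an aliphatic oxygen bridging two carbons with no H on the oxygen (an ether).
(A) contains a methoxy ether (-OCH3), which satisfies every atom and bond constraint.
(B) has a hydroxyl group (-OH) but the oxygen has H1, not H0 bridging two carbons.
(C) has a hydroxyl group (-OH) but the oxygen has H1, not H0 bridging two carbons.
So the answer is (A).

A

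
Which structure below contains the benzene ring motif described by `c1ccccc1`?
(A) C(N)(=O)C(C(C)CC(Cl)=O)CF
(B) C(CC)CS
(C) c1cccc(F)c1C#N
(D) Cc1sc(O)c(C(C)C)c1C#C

c1ccccc1 describes six aromatic carbons in a ring (a benzene ring).
(A) has a methyl group (-CH3) but no six-membered all-carbon aromatic ring is present.
(B) has a methyl group (-CH3) but no six-membered all-carbon aromatic ring is present.
(C) contains the required atom environment, so the pattern matches.
(D) has a methyl group (-CH3) but no six-membered all-carbon aromatic ring is present.
So the answer is (C).

C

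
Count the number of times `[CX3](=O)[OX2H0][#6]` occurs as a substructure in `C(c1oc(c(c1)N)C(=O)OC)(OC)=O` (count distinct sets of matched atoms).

[CX3](=O)[OX2H0][#6] is the SMARTS for an ester: a carbonyl carbon bonded to an oxygen that is itself bonded to carbon (no H on that O).
The molecule carries 2 separate instances of a methyl-ester group (-C(=O)OCH3) meeting every constraint; each maps to a distinct set of atoms, giving 2 matches.

2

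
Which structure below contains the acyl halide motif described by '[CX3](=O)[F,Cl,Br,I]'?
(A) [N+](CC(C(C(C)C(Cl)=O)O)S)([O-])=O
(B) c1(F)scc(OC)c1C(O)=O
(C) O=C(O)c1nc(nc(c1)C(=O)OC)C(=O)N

[CX3](=O)[F,Cl,Br,I] describes a carbonyl carbon bonded to a halogen (an acyl halide).
(A) contains an acyl chloride (-C(=O)Cl), which satisfies every atom and bond constraint.
(B) has a carboxylic acid group (-C(=O)OH) but the carbonyl is bonded to -OH, not to a halogen.
(C) has a carboxylic acid group (-C(=O)OH) but the carbonyl is bonded to -OH, not to a halogen.
So the answer is (A).

A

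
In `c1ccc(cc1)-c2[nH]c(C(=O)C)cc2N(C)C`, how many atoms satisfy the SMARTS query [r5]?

5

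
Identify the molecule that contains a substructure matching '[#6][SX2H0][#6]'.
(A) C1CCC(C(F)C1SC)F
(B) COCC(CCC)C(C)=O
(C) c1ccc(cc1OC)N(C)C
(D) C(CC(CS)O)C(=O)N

[#6][SX2H0][#6] describes an aliphatic sulfur bridging two carbons with no H on the sulfur (a thioether).
(A) contains a methylthio ether (-SCH3), which satisfies every atom and bond constraint.
(B) has a methoxy ether (-OCH3) but the bridging atom is O, not S.
(C) has a methoxy ether (-OCH3) but the bridging atom is O, not S.
(D) has a thiol (-SH) but the sulfur has H1, not H0 bridging two carbons.
So the answer is (A).

A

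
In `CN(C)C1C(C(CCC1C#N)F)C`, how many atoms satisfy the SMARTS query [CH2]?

2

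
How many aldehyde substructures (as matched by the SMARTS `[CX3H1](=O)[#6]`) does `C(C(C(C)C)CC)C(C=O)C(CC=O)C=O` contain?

3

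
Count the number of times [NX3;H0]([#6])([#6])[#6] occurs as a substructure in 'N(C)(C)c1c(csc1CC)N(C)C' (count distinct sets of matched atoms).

2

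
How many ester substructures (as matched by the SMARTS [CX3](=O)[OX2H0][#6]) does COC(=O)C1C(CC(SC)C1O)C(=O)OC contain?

2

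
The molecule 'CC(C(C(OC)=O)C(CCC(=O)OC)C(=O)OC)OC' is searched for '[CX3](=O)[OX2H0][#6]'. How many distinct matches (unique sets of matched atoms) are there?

3

[CX3](=O)[OX2H0][#6] is the SMARTS for an ester: a carbonyl carbon bonded to an oxygen that is itself bonded to carbon (no H on that O).
The molecule carries 3 separate instances of a methyl-ester group (-C(=O)OCH3) meeting every constraint; each maps to a distinct set of atoms, giving 3 matches.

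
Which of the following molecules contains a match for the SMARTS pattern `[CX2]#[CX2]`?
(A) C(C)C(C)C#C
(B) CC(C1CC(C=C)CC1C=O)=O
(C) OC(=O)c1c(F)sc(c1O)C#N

A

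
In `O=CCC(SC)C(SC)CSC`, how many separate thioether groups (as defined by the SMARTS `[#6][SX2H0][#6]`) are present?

[#6][SX2H0][#6] is the SMARTS for a thioether: an aliphatic sulfur bridging two carbons with no H on the sulfur.
The molecule carries 3 separate instances of a methylthio ether (-SCH3) meeting every constraint; each maps to a distinct set of atoms, giving 3 matches.

3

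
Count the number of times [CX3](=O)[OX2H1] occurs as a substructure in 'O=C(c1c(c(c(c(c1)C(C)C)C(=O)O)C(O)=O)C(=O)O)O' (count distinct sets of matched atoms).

[CX3](=O)[OX2H1] is the SMARTS for a carboxylic acid: an sp2 carbon double-bonded to O and single-bonded to an -OH oxygen.
The molecule carries 4 separate instances of a carboxylic acid group (-C(=O)OH) meeting every constraint; each maps to a distinct set of atoms, giving 4 matches.

4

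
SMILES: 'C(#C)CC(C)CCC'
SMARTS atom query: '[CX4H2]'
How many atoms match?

The query [CX4H2] means: sp3 carbon (X4) with exactly two hydrogens.
Check the 8 heavy atoms by environment: 3× C (H2, X4) → match; 1× C (H1, X4) → no; 1× C (H0, X2) → no; 1× C (H1, X2) → no; 2× C (H3, X4) → no.
That gives 3 matching atoms.

3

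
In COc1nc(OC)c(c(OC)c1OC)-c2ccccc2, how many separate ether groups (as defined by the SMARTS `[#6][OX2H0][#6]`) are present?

4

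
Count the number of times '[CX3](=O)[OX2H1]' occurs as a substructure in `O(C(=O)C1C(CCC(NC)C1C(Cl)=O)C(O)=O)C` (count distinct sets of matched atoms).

[CX3](=O)[OX2H1] is the SMARTS for a carboxylic acid: an sp2 carbon double-bonded to O and single-bonded to an -OH oxygen.
Exactly one fragment in the molecule meets all constraints, giving 1 match.

1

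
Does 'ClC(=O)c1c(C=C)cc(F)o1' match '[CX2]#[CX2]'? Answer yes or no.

No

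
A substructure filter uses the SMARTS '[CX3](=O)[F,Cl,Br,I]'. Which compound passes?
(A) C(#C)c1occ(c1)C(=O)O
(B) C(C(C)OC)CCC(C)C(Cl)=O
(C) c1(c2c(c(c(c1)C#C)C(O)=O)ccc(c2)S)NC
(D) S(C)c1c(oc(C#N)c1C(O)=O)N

[CX3](=O)[F,Cl,Br,I] describes a carbonyl carbon bonded to a halogen (an acyl halide).
(A) has a carboxylic acid group (-C(=O)OH) but the carbonyl is bonded to -OH, not to a halogen.
(B) contains an acyl chloride (-C(=O)Cl), which satisfies every atom and bond constraint.
(C) has a carboxylic acid group (-C(=O)OH) but the carbonyl is bonded to -OH, not to a halogen.
(D) has a carboxylic acid group (-C(=O)OH) but the carbonyl is bonded to -OH, not to a halogen.
So the answer is (B).

B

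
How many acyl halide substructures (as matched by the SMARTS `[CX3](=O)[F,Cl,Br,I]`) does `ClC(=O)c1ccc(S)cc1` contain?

1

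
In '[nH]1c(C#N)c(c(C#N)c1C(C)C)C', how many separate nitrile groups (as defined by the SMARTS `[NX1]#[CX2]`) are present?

[NX1]#[CX2] is the SMARTS for a nitrile: a nitrogen triple-bonded to a two-connected carbon.
The molecule carries 2 separate instances of a nitrile (-C#N) meeting every constraint; each maps to a distinct set of atoms, giving 2 matches.

2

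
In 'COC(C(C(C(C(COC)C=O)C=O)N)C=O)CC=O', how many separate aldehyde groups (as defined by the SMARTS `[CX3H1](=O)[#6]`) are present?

4

[CX3H1](=O)[#6] is the SMARTS for an aldehyde: an sp2 carbon with one H, double-bonded to O and single-bonded to carbon.
The molecule carries 4 separate instances of an aldehyde (-CHO) meeting every constraint; each maps to a distinct set of atoms, giving 4 matches.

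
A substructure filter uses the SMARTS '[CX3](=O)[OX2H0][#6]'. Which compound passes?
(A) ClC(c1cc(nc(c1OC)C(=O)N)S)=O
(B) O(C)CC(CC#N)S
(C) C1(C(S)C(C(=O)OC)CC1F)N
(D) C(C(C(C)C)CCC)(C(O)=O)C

C

[CX3](=O)[OX2H0][#6] describes a carbonyl carbon bonded to an oxygen that is itself bonded to carbon (no H on that O) (an ester).
(A) has a methoxy ether (-OCH3) but the ether oxygen is not adjacent to a C=O carbon.
(B) has a methoxy ether (-OCH3) but the ether oxygen is not adjacent to a C=O carbon.
(C) contains a methyl-ester group (-C(=O)OCH3), which satisfies every atom and bond constraint.
(D) has a carboxylic acid group (-C(=O)OH) but the singly-bonded O carries H (OX2H1, not H0).
So the answer is (C).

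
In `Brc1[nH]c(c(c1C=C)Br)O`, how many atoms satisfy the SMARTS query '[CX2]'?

The query [CX2] means: C with X2: aliphatic carbon with exactly 2 total connections.
Check the 10 heavy atoms by environment: 1× n (aromatic, X3) → no; 4× c (aromatic, X3) → no; 1× O (X2) → no; 2× C (X3) → no; 2× Br (X1) → no.
No environment satisfies the query, so 0 matching atoms.

0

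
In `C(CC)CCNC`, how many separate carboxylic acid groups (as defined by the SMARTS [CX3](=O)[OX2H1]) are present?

[CX3](=O)[OX2H1] is the SMARTS for a carboxylic acid: an sp2 carbon double-bonded to O and single-bonded to an -OH oxygen.
No fragment in the molecule satisfies every constraint, giving 0 matches.

0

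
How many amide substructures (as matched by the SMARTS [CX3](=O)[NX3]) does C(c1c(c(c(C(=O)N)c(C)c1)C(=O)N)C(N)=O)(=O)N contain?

4

[CX3](=O)[NX3] is the SMARTS for an amide: a carbonyl carbon bonded to a trivalent nitrogen.
The molecule carries 4 separate instances of a primary amide (-C(=O)NH2) meeting every constraint; each maps to a distinct set of atoms, giving 4 matches.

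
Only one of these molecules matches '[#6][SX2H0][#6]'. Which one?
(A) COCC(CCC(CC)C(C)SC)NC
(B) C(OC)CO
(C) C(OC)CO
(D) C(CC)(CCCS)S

A

[#6][SX2H0][#6] describes an aliphatic sulfur bridging two carbons with no H on the sulfur (a thioether).
(A) contains a methylthio ether (-SCH3), which satisfies every atom and bond constraint.
(B) has a methoxy ether (-OCH3) but the bridging atom is O, not S.
(C) has a methoxy ether (-OCH3) but the bridging atom is O, not S.
(D) has a thiol (-SH) but the sulfur has H1, not H0 bridging two carbons.
So the answer is (A).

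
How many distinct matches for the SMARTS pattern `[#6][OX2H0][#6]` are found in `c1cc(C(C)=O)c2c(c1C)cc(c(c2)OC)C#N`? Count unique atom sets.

[#6][OX2H0][#6] is the SMARTS for an ether: an aliphatic oxygen bridging two carbons with no H on the oxygen.
Exactly one fragment in the molecule meets all constraints, giving 1 match.

1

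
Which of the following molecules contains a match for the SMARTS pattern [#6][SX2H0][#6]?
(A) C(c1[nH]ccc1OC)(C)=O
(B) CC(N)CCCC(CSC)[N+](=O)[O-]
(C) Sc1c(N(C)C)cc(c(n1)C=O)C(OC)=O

B

[#6][SX2H0][#6] describes an aliphatic sulfur bridging two carbons with no H on the sulfur (a thioether).
(A) has a methoxy ether (-OCH3) but the bridging atom is O, not S.
(B) contains a methylthio ether (-SCH3), which satisfies every atom and bond constraint.
(C) has a thiol (-SH) but the sulfur has H1, not H0 bridging two carbons.
So the answer is (B).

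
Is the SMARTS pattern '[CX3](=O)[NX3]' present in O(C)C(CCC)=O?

The pattern [CX3](=O)[NX3] describes a carbonyl carbon bonded to a trivalent nitrogen — an amide.
The closest candidate here is a methyl-ester group (-C(=O)OCH3), but the carbonyl is bonded to O, not to an NX3 nitrogen. No other fragment satisfies the full query, so there is no match.

No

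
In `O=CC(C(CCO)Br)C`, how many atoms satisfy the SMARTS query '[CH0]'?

Check the 9 heavy atoms by environment: 1× C (H3) → no; 3× C (H1) → no; 2× C (H2) → no; 1× Br (H0) → no; 1× O (H0) → no; 1× O (H1) → no.
No environment satisfies the query, so 0 matching atoms.

0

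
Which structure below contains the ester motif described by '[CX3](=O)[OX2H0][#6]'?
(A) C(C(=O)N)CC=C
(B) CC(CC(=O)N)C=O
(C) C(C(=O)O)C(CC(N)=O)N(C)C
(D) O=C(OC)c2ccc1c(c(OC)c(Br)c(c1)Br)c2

D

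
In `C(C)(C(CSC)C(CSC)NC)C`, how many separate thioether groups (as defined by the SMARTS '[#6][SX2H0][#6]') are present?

2

[#6][SX2H0][#6] is the SMARTS for a thioether: an aliphatic sulfur bridging two carbons with no H on the sulfur.
The molecule carries 2 separate instances of a methylthio ether (-SCH3) meeting every constraint; each maps to a distinct set of atoms, giving 2 matches.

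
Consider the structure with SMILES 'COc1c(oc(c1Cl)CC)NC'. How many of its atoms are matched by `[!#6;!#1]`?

4

The query [!#6;!#1] means: not carbon and not hydrogen — any heteroatom.
Check the 12 heavy atoms by environment: 1× o (aromatic) → match; 4× c (aromatic) → no; 1× Cl → match; 1× O → match; 4× C → no; 1× N → match.
Summing the matching environments: 1 + 1 + 1 + 1 = 4 matching atoms.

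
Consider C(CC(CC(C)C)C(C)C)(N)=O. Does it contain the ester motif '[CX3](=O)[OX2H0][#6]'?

No

The pattern [CX3](=O)[OX2H0][#6] describes a carbonyl carbon bonded to an oxygen that is itself bonded to carbon (no H on that O) — an ester.
The closest candidate here is a primary amide (-C(=O)NH2), but the carbonyl is bonded to N, not to an O-C linkage. No other fragment satisfies the full query, so there is no match.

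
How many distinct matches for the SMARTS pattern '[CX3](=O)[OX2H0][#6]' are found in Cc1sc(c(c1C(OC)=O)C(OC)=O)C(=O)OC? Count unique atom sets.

3

[CX3](=O)[OX2H0][#6] is the SMARTS for an ester: a carbonyl carbon bonded to an oxygen that is itself bonded to carbon (no H on that O).
The molecule carries 3 separate instances of a methyl-ester group (-C(=O)OCH3) meeting every constraint; each maps to a distinct set of atoms, giving 3 matches.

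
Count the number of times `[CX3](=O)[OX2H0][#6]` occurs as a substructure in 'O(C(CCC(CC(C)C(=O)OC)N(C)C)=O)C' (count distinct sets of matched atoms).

[CX3](=O)[OX2H0][#6] is the SMARTS for an ester: a carbonyl carbon bonded to an oxygen that is itself bonded to carbon (no H on that O).
The molecule carries 2 separate instances of a methyl-ester group (-C(=O)OCH3) meeting every constraint; each maps to a distinct set of atoms, giving 2 matches.

2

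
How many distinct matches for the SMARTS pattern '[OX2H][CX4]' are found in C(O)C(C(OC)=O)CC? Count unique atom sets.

1

[OX2H][CX4] is the SMARTS for an aliphatic alcohol: a hydroxyl oxygen bound to an sp3 (X4) carbon.
Exactly one fragment in the molecule meets all constraints, giving 1 match.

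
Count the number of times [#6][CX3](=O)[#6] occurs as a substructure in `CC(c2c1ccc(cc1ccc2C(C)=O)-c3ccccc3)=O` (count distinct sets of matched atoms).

[#6][CX3](=O)[#6] is the SMARTS for a ketone: a carbonyl carbon (no H) flanked by two carbons.
The molecule carries 2 separate instances of an acetyl/ketone group (-C(=O)CH3) meeting every constraint; each maps to a distinct set of atoms, giving 2 matches.

2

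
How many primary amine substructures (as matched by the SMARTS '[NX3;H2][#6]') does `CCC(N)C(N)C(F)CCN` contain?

3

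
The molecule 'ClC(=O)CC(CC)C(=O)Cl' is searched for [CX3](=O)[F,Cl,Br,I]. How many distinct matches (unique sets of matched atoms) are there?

2

[CX3](=O)[F,Cl,Br,I] is the SMARTS for an acyl halide: a carbonyl carbon bonded to a halogen.
The molecule carries 2 separate instances of an acyl chloride (-C(=O)Cl) meeting every constraint; each maps to a distinct set of atoms, giving 2 matches.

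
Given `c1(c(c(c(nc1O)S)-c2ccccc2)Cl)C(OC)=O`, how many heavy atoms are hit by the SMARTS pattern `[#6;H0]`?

The query [#6;H0] means: any carbon with no attached hydrogen.
Check the 19 heavy atoms by environment: 1× n (aromatic, H0) → no; 6× c (aromatic, H0) → match; 1× C (H0) → match; 2× O (H0) → no; 1× C (H3) → no; 5× c (aromatic, H1) → no; 1× O (H1) → no; 1× S (H1) → no; 1× Cl (H0) → no.
Summing the matching environments: 6 + 1 = 7 matching atoms.

7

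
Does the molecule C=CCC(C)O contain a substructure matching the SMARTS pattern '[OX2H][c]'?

No

The pattern [OX2H][c] describes a hydroxyl oxygen attached to an aromatic carbon — a phenol.
The closest candidate here is a hydroxyl group (-OH), but the -OH is on an aliphatic carbon, not an aromatic c. No other fragment satisfies the full query, so there is no match.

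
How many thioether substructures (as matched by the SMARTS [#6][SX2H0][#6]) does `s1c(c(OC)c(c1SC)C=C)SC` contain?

2

[#6][SX2H0][#6] is the SMARTS for a thioether: an aliphatic sulfur bridging two carbons with no H on the sulfur.
The molecule carries 2 separate instances of a methylthio ether (-SCH3) meeting every constraint; each maps to a distinct set of atoms, giving 2 matches.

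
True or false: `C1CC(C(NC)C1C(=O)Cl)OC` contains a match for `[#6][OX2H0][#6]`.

True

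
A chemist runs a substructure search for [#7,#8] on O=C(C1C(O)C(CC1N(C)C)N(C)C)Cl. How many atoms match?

The query [#7,#8] means: nitrogen or oxygen (comma = OR).
Check the 15 heavy atoms by environment: 10× C → no; 2× N → match; 2× O → match; 1× Cl → no.
Summing the matching environments: 2 + 2 = 4 matching atoms.

4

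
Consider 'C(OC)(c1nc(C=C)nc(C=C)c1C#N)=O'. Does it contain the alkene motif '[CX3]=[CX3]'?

Yes

The pattern [CX3]=[CX3] describes a non-aromatic C=C double bond between two sp2 carbons — an alkene.
The molecule carries a vinyl group (-CH=CH2), whose atoms satisfy every constraint of the query, so the pattern matches.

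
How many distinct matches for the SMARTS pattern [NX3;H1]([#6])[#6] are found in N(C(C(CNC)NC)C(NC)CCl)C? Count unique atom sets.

[NX3;H1]([#6])[#6] is the SMARTS for a secondary amine: a trivalent nitrogen with one H, bonded to two carbons.
The molecule carries 4 separate instances of an N-methylamino group (-NHCH3) meeting every constraint; each maps to a distinct set of atoms, giving 4 matches.

4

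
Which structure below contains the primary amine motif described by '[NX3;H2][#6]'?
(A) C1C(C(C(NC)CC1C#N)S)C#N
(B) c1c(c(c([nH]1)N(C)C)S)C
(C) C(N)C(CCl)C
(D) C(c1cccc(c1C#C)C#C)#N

C

[NX3;H2][#6] describes a trivalent nitrogen with two H attached to carbon (a primary amine).
(A) has a nitrile (-C#N) but the nitrogen is NX1 (triple-bonded), not NX3 with two H.
(B) has a dimethylamino group (-N(CH3)2) but the nitrogen has H0, not H2.
(C) contains a primary amino group (-NH2), which satisfies every atom and bond constraint.
(D) has a nitrile (-C#N) but the nitrogen is NX1 (triple-bonded), not NX3 with two H.
So the answer is (C).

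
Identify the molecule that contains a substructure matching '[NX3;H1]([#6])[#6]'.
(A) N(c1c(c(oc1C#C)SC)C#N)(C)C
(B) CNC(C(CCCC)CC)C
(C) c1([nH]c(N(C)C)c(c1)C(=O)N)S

B

[NX3;H1]([#6])[#6] describes a trivalent nitrogen with one H, bonded to two carbons (a secondary amine).
(A) has a dimethylamino group (-N(CH3)2) but the nitrogen has H0, not H1.
(B) contains an N-methylamino group (-NHCH3), which satisfies every atom and bond constraint.
(C) has a primary amide (-C(=O)NH2) but the -C(=O)NH2 nitrogen has H2, not H1.
So the answer is (B).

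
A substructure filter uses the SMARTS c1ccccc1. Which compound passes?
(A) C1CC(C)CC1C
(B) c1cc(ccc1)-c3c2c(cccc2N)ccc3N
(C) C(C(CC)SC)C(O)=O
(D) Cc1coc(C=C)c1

B

c1ccccc1 describes six aromatic carbons in a ring (a benzene ring).
(A) has a methyl group (-CH3) but no six-membered all-carbon aromatic ring is present.
(B) contains a phenyl ring, which satisfies every atom and bond constraint.
(C) has a methyl group (-CH3) but no six-membered all-carbon aromatic ring is present.
(D) has a methyl group (-CH3) but no six-membered all-carbon aromatic ring is present.
So the answer is (B).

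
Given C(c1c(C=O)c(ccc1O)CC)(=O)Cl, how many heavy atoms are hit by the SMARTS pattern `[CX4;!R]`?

2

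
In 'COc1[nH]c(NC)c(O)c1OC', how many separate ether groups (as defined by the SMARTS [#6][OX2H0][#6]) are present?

2

[#6][OX2H0][#6] is the SMARTS for an ether: an aliphatic oxygen bridging two carbons with no H on the oxygen.
The molecule carries 2 separate instances of a methoxy ether (-OCH3) meeting every constraint; each maps to a distinct set of atoms, giving 2 matches.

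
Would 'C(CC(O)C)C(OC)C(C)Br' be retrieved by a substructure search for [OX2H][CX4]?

Yes

The pattern [OX2H][CX4] describes a hydroxyl oxygen bound to an sp3 (X4) carbon — an aliphatic alcohol.
The molecule carries a hydroxyl group (-OH), whose atoms satisfy every constraint of the query, so the pattern matches.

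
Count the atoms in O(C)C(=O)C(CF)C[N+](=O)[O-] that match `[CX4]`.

4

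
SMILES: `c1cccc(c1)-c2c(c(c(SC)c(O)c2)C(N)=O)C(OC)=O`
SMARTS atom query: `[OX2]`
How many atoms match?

2

The query [OX2] means: aliphatic oxygen with two total connections — ether, hydroxyl, or ester single-bond O.
Check the 22 heavy atoms by environment: 12× c (aromatic, X3) → no; 2× C (X3) → no; 2× O (X1) → no; 2× O (X2) → match; 2× C (X4) → no; 1× S (X2) → no; 1× N (X3) → no.
That gives 2 matching atoms.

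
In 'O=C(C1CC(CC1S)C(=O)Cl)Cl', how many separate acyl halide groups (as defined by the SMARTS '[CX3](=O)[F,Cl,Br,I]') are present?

2

[CX3](=O)[F,Cl,Br,I] is the SMARTS for an acyl halide: a carbonyl carbon bonded to a halogen.
The molecule carries 2 separate instances of an acyl chloride (-C(=O)Cl) meeting every constraint; each maps to a distinct set of atoms, giving 2 matches.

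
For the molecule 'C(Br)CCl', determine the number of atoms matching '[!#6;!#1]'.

2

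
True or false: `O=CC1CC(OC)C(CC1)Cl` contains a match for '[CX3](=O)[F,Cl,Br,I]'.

False

The pattern [CX3](=O)[F,Cl,Br,I] describes a carbonyl carbon bonded to a halogen — an acyl halide.
The closest candidate here is a chloro substituent, but the Cl is not on a carbonyl carbon. No other fragment satisfies the full query, so there is no match.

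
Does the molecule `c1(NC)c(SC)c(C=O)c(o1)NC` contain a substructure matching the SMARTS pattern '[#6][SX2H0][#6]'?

The pattern [#6][SX2H0][#6] describes an aliphatic sulfur bridging two carbons with no H on the sulfur — a thioether.
The molecule carries a methylthio ether (-SCH3), whose atoms satisfy every constraint of the query, so the pattern matches.

Yes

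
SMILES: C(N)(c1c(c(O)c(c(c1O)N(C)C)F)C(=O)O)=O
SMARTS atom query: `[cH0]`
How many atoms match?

The query [cH0] means: aromatic carbon with no attached hydrogen (substituted or ring-fusion).
Check the 18 heavy atoms by environment: 6× c (aromatic, H0) → match; 3× O (H1) → no; 2× C (H0) → no; 2× O (H0) → no; 1× N (H2) → no; 1× F (H0) → no; 1× N (H0) → no; 2× C (H3) → no.
That gives 6 matching atoms.

6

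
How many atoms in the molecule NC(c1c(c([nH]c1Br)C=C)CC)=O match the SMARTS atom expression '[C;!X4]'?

3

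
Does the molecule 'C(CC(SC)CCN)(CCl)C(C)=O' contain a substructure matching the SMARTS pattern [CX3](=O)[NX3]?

No

The pattern [CX3](=O)[NX3] describes a carbonyl carbon bonded to a trivalent nitrogen — an amide.
The closest candidate here is a primary amino group (-NH2), but the -NH2 is not attached to a carbonyl carbon. No other fragment satisfies the full query, so there is no match.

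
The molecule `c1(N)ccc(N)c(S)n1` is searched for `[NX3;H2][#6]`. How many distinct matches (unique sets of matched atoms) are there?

[NX3;H2][#6] is the SMARTS for a primary amine: a trivalent nitrogen with two H attached to carbon.
The molecule carries 2 separate instances of a primary amino group (-NH2) meeting every constraint; each maps to a distinct set of atoms, giving 2 matches.

2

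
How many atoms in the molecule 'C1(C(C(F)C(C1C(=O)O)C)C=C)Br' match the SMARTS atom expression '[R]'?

The query [R] means: R matches any atom that is part of a ring.
Check the 13 heavy atoms by environment: 5× C (in 5-ring) → match; 1× F (acyclic) → no; 1× Br (acyclic) → no; 4× C (acyclic) → no; 2× O (acyclic) → no.
That gives 5 matching atoms.

5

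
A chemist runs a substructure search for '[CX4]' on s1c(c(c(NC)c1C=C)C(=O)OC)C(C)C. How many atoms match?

5

The query [CX4] means: C with X4: aliphatic carbon with exactly 4 total connections (bonds + H).
Check the 16 heavy atoms by environment: 1× s (aromatic, X2) → no; 4× c (aromatic, X3) → no; 1× N (X3) → no; 5× C (X4) → match; 3× C (X3) → no; 1× O (X1) → no; 1× O (X2) → no.
That gives 5 matching atoms.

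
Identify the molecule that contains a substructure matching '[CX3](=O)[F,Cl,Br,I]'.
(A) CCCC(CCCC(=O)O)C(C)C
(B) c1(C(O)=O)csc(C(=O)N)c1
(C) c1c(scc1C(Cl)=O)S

C

[CX3](=O)[F,Cl,Br,I] describes a carbonyl carbon bonded to a halogen (an acyl halide).
(A) has a carboxylic acid group (-C(=O)OH) but the carbonyl is bonded to -OH, not to a halogen.
(B) has a carboxylic acid group (-C(=O)OH) but the carbonyl is bonded to -OH, not to a halogen.
(C) contains an acyl chloride (-C(=O)Cl), which satisfies every atom and bond constraint.
So the answer is (C).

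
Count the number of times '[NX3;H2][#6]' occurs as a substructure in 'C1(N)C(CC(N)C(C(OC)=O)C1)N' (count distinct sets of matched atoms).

3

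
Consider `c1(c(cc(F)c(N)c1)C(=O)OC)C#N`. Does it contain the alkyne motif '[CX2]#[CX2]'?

No

The pattern [CX2]#[CX2] describes a carbon-carbon triple bond — an alkyne.
The closest candidate here is a nitrile (-C#N), but the triple bond is C#N, not C#C. No other fragment satisfies the full query, so there is no match.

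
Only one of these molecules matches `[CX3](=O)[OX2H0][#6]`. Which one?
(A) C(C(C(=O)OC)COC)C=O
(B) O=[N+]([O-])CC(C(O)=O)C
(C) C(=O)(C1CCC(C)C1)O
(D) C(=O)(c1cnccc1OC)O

A

[CX3](=O)[OX2H0][#6] describes a carbonyl carbon bonded to an oxygen that is itself bonded to carbon (no H on that O) (an ester).
(A) contains a methyl-ester group (-C(=O)OCH3), which satisfies every atom and bond constraint.
(B) has a carboxylic acid group (-C(=O)OH) but the singly-bonded O carries H (OX2H1, not H0).
(C) has a carboxylic acid group (-C(=O)OH) but the singly-bonded O carries H (OX2H1, not H0).
(D) has a carboxylic acid group (-C(=O)OH) but the singly-bonded O carries H (OX2H1, not H0).
So the answer is (A).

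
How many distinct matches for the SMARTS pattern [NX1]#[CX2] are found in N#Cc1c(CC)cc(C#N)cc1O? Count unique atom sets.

2

[NX1]#[CX2] is the SMARTS for a nitrile: a nitrogen triple-bonded to a two-connected carbon.
The molecule carries 2 separate instances of a nitrile (-C#N) meeting every constraint; each maps to a distinct set of atoms, giving 2 matches.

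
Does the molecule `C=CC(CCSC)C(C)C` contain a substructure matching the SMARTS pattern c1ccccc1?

The pattern c1ccccc1 describes six aromatic carbons in a ring — a benzene ring.
The closest candidate here is a methyl group (-CH3), but no six-membered all-carbon aromatic ring is present. No other fragment satisfies the full query, so there is no match.

No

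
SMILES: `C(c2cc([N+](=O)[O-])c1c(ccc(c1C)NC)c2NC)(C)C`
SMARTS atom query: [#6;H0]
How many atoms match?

7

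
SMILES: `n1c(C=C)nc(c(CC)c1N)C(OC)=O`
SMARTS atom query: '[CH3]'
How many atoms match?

2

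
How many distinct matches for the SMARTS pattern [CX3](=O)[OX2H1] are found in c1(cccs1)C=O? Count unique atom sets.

0

[CX3](=O)[OX2H1] is the SMARTS for a carboxylic acid: an sp2 carbon double-bonded to O and single-bonded to an -OH oxygen.
The molecule has an aldehyde (-CHO), but there is no singly-bonded oxygen on the carbonyl carbon; nothing else fits, so there are 0 matches.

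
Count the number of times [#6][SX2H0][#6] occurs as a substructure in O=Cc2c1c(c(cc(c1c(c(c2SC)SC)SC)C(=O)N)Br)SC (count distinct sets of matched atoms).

[#6][SX2H0][#6] is the SMARTS for a thioether: an aliphatic sulfur bridging two carbons with no H on the sulfur.
The molecule carries 4 separate instances of a methylthio ether (-SCH3) meeting every constraint; each maps to a distinct set of atoms, giving 4 matches.

4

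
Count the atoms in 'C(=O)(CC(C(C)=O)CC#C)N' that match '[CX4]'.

The query [CX4] means: C with X4: aliphatic carbon with exactly 4 total connections (bonds + H).
Check the 11 heavy atoms by environment: 4× C (X4) → match; 2× C (X3) → no; 2× O (X1) → no; 2× C (X2) → no; 1× N (X3) → no.
That gives 4 matching atoms.

4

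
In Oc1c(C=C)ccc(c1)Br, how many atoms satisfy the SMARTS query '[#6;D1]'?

1

The query [#6;D1] means: carbon bonded to exactly one heavy atom.
Check the 10 heavy atoms by environment: 3× c (aromatic, D3) → no; 3× c (aromatic, D2) → no; 1× Br (D1) → no; 1× O (D1) → no; 1× C (D2) → no; 1× C (D1) → match.
That gives 1 matching atom.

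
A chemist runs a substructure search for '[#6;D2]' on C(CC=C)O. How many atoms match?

The query [#6;D2] means: any carbon bonded to exactly two heavy atoms.
Check the 5 heavy atoms by environment: 3× C (D2) → match; 1× C (D1) → no; 1× O (D1) → no.
That gives 3 matching atoms.

3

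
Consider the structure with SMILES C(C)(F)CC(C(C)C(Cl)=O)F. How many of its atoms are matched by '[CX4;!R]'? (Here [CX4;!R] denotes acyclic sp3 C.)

Check the 11 heavy atoms by environment: 6× C (X4, acyclic) → match; 2× F (X1, acyclic) → no; 1× C (X3, acyclic) → no; 1× O (X1, acyclic) → no; 1× Cl (X1, acyclic) → no.
That gives 6 matching atoms.

6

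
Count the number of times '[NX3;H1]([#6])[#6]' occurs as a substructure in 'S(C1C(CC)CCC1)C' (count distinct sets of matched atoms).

0

[NX3;H1]([#6])[#6] is the SMARTS for a secondary amine: a trivalent nitrogen with one H, bonded to two carbons.
No fragment in the molecule satisfies every constraint, giving 0 matches.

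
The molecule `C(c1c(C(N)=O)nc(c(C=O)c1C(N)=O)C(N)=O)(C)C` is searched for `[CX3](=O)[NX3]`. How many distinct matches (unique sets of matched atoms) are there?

[CX3](=O)[NX3] is the SMARTS for an amide: a carbonyl carbon bonded to a trivalent nitrogen.
The molecule carries 3 separate instances of a primary amide (-C(=O)NH2) meeting every constraint; each maps to a distinct set of atoms, giving 3 matches.

3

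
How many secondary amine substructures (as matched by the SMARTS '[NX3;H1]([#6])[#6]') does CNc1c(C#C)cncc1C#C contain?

1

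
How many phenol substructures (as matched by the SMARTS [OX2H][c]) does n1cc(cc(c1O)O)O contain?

[OX2H][c] is the SMARTS for a phenol: a hydroxyl oxygen attached to an aromatic carbon.
The molecule carries 3 separate instances of a hydroxyl group (-OH) meeting every constraint; each maps to a distinct set of atoms, giving 3 matches.

3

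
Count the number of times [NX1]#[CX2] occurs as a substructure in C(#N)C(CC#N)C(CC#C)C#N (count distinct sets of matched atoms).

3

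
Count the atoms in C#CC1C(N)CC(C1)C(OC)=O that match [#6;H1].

4

The query [#6;H1] means: any carbon bearing exactly one hydrogen.
Check the 12 heavy atoms by environment: 4× C (H1) → match; 2× C (H2) → no; 1× N (H2) → no; 2× C (H0) → no; 2× O (H0) → no; 1× C (H3) → no.
That gives 4 matching atoms.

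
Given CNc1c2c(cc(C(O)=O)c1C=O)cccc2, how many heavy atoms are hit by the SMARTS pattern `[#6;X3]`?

The query [#6;X3] means: any carbon (aromatic or not) with three total connections.
Check the 17 heavy atoms by environment: 10× c (aromatic, X3) → match; 2× C (X3) → match; 2× O (X1) → no; 1× O (X2) → no; 1× N (X3) → no; 1× C (X4) → no.
Summing the matching environments: 10 + 2 = 12 matching atoms.

12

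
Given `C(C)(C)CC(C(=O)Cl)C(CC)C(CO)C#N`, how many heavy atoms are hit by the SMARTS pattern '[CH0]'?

2

The query [CH0] means: aliphatic carbon with no attached hydrogen.
Check the 16 heavy atoms by environment: 3× C (H2) → no; 4× C (H1) → no; 2× C (H0) → match; 1× O (H0) → no; 1× Cl (H0) → no; 3× C (H3) → no; 1× O (H1) → no; 1× N (H0) → no.
That gives 2 matching atoms.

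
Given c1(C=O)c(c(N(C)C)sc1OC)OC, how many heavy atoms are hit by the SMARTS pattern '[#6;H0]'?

4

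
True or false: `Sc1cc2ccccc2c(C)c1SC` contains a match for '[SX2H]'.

True

The pattern [SX2H] describes an aliphatic sulfur with two connections, one being H — a thiol.
The molecule carries a thiol (-SH), whose atoms satisfy every constraint of the query, so the pattern matches.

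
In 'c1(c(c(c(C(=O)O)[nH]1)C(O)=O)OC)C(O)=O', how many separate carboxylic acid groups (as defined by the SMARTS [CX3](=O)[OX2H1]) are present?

3

[CX3](=O)[OX2H1] is the SMARTS for a carboxylic acid: an sp2 carbon double-bonded to O and single-bonded to an -OH oxygen.
The molecule carries 3 separate instances of a carboxylic acid group (-C(=O)OH) meeting every constraint; each maps to a distinct set of atoms, giving 3 matches.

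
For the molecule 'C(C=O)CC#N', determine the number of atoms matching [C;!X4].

2

The query [C;!X4] means: aliphatic carbon that does not have four total connections.
Check the 6 heavy atoms by environment: 2× C (X4) → no; 1× C (X3) → match; 1× O (X1) → no; 1× C (X2) → match; 1× N (X1) → no.
Summing the matching environments: 1 + 1 = 2 matching atoms.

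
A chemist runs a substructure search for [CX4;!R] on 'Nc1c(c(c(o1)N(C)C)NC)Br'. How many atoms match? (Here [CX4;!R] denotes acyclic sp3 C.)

3

The query [CX4;!R] means: aliphatic carbon with four total connections, not in a ring.
Check the 12 heavy atoms by environment: 1× o (aromatic, X2, in 5-ring) → no; 4× c (aromatic, X3, in 5-ring) → no; 1× Br (X1, acyclic) → no; 3× N (X3, acyclic) → no; 3× C (X4, acyclic) → match.
That gives 3 matching atoms.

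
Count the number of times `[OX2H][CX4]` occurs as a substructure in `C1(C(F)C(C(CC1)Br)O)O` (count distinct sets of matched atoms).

2

[OX2H][CX4] is the SMARTS for an aliphatic alcohol: a hydroxyl oxygen bound to an sp3 (X4) carbon.
The molecule carries 2 separate instances of a hydroxyl group (-OH) meeting every constraint; each maps to a distinct set of atoms, giving 2 matches.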